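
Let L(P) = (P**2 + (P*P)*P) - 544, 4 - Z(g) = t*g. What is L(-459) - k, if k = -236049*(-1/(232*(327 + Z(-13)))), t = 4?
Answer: -8573932662401/88856 ≈ -9.6492e+7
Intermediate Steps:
Z(g) = 4 - 4*g
L(P) = -544 + P**2 + P**3 (L(P) = (P**2 + P**2*P) - 544 = (P**2 + P**3) - 544 = -544 + P**2 + P**3)
k = 236049/88856 (k = -236049*(-1/(232*(327 + (4 - 4*(-13))))) = -236049*(-1/(232*(327 + (4 + 52)))) = -236049*(-1/(232*(327 + 56))) = -236049/(383*(-232)) = -236049/(-88856) = -236049*(-1/88856) = 236049/88856 ≈ 2.6565)
L(-459) - k = (-544 + (-459)**2 + (-459)**3) - 1*236049/88856 = (-544 + 210681 - 96702579) - 236049/88856 = -96492442 - 236049/88856 = -8573932662401/88856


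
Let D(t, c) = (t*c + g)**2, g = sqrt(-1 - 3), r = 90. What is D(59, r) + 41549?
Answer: 28237645 + 21240*I ≈ 2.8238e+7 + 21240.0*I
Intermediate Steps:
g = 2*I (g = sqrt(-4) = 2*I ≈ 2.0*I)
D(t, c) = (2*I + c*t)**2 (D(t, c) = (t*c + 2*I)**2 = (c*t + 2*I)**2 = (2*I + c*t)**2)
D(59, r) + 41549 = (2*I + 90*59)**2 + 41549 = (2*I + 5310)**2 + 41549 = (5310 + 2*I)**2 + 41549 = 41549 + (5310 + 2*I)**2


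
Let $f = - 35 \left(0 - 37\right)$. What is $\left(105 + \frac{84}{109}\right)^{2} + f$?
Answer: $\frac{148303736}{11881} \approx 12482.0$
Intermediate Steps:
$f = 1295$ ($f = \left(-35\right) \left(-37\right) = 1295$)
$\left(105 + \frac{84}{109}\right)^{2} + f = \left(105 + \frac{84}{109}\right)^{2} + 1295 = \left(\frac{11529}{109}\right)^{2} + 1295 = \frac{132917841}{11881} + 1295 = \frac{148303736}{11881}$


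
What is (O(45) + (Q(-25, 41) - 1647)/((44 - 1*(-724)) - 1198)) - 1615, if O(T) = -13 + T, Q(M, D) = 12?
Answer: -135811/86 ≈ -1579.2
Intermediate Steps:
(O(45) + (Q(-25, 41) - 1647)/((44 - 1*(-724)) - 1198)) - 1615 = ((-13 + 45) + (12 - 1647)/((44 - 1*(-724)) - 1198)) - 1615 = (32 - 1635/((44 + 724) - 1198)) - 1615 = (32 - 1635/(768 - 1198)) - 1615 = (32 - 1635/(-430)) - 1615 = (32 - 1635*(-1/430)) - 1615 = (32 + 327/86) - 1615 = 3079/86 - 1615 = -135811/86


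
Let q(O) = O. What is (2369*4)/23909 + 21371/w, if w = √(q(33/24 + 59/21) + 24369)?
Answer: 9476/23909 + 42742*√171977190/4094695 ≈ 137.29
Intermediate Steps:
w = √171977190/84 (w = √((33/24 + 59/21) + 24369) = √((33*(1/24) + 59*(1/21)) + 24369) = √((11/8 + 59/21) + 24369) = √(703/168 + 24369) = √(4094695/168) = √171977190/84 ≈ 156.12)
(2369*4)/23909 + 21371/w = (2369*4)/23909 + 21371/((√171977190/84)) = 9476*(1/23909) + 21371*(2*√171977190/4094695) = 9476/23909 + 42742*√171977190/4094695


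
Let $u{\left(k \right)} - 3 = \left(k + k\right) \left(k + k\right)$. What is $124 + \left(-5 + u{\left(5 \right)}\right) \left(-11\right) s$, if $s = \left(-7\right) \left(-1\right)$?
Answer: $-7422$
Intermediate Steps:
$s = 7$
$u{\left(k \right)} = 3 + 4 k^{2}$ ($u{\left(k \right)} = 3 + \left(k + k\right) \left(k + k\right) = 3 + 2 k 2 k = 3 + 4 k^{2}$)
$124 + \left(-5 + u{\left(5 \right)}\right) \left(-11\right) s = 124 + \left(-5 + \left(3 + 4 \cdot 5^{2}\right)\right) \left(-11\right) 7 = 124 + \left(-5 + \left(3 + 4 \cdot 25\right)\right) \left(-11\right) 7 = 124 + \left(-5 + \left(3 + 100\right)\right) \left(-11\right) 7 = 124 + \left(-5 + 103\right) \left(-11\right) 7 = 124 + 98 \left(-11\right) 7 = 124 - 7546 = -7422$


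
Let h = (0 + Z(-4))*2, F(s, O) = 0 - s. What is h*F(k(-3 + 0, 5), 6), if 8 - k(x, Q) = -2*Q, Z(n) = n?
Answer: 144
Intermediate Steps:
k(x, Q) = 8 + 2*Q (k(x, Q) = 8 - (-2)*Q = 8 + 2*Q)
F(s, O) = -s
h = -8 (h = (0 - 4)*2 = -4*2 = -8)
h*F(k(-3 + 0, 5), 6) = -(-8)*(8 + 2*5) = -(-8)*(8 + 10) = -(-8)*18 = -8*(-18) = 144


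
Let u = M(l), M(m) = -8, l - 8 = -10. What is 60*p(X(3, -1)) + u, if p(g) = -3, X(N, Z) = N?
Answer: -188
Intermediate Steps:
l = -2 (l = 8 - 10 = -2)
u = -8
60*p(X(3, -1)) + u = 60*(-3) - 8 = -180 - 8 = -188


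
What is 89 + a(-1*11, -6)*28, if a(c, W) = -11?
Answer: -219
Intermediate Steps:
89 + a(-1*11, -6)*28 = 89 - 11*28 = 89 - 308 = -219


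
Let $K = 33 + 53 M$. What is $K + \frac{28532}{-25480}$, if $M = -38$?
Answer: $- \frac{1803729}{910} \approx -1982.1$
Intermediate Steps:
$K = -1981$ ($K = 33 + 53 \left(-38\right) = 33 - 2014 = -1981$)
$K + \frac{28532}{-25480} = -1981 + \frac{28532}{-25480} = -1981 + 28532 \left(- \frac{1}{25480}\right) = -1981 - \frac{1019}{910} = - \frac{1803729}{910}$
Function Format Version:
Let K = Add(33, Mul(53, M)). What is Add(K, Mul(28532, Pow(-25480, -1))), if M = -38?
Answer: Rational(-1803729, 910) ≈ -1982.1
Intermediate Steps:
K = -1981 (K = Add(33, Mul(53, -38)) = Add(33, -2014) = -1981)
Add(K, Mul(28532, Pow(-25480, -1))) = Add(-1981, Mul(28532, Pow(-25480, -1))) = Add(-1981, Mul(28532, Rational(-1, 25480))) = Add(-1981, Rational(-1019, 910)) = Rational(-1803729, 910)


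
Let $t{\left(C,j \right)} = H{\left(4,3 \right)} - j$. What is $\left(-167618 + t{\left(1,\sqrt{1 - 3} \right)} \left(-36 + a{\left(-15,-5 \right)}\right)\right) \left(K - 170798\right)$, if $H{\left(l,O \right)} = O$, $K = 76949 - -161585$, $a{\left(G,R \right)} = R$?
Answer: $-11362104376 + 2777176 i \sqrt{2} \approx -1.1362 \cdot 10^{10} + 3.9275 \cdot 10^{6} i$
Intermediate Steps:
$K = 238534$ ($K = 76949 + 161585 = 238534$)
$t{\left(C,j \right)} = 3 - j$
$\left(-167618 + t{\left(1,\sqrt{1 - 3} \right)} \left(-36 + a{\left(-15,-5 \right)}\right)\right) \left(K - 170798\right) = \left(-167618 + \left(3 - \sqrt{1 - 3}\right) \left(-36 - 5\right)\right) \left(238534 - 170798\right) = \left(-167618 + \left(3 - \sqrt{-2}\right) \left(-41\right)\right) 67736 = \left(-167618 + \left(3 - i \sqrt{2}\right) \left(-41\right)\right) 67736 = \left(-167618 - \left(123 - 41 i \sqrt{2}\right)\right) 67736 = \left(-167741 + 41 i \sqrt{2}\right) 67736 = -11362104376 + 2777176 i \sqrt{2}$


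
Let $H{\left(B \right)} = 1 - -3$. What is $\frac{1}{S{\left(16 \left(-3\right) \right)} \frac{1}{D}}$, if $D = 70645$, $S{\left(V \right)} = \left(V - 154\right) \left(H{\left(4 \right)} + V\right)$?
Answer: $\frac{70645}{8888} \approx 7.9484$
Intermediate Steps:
$H{\left(B \right)} = 4$ ($H{\left(B \right)} = 1 + 3 = 4$)
$S{\left(V \right)} = \left(-154 + V\right) \left(4 + V\right)$ ($S{\left(V \right)} = \left(V - 154\right) \left(4 + V\right) = \left(-154 + V\right) \left(4 + V\right)$)
$\frac{1}{S{\left(16 \left(-3\right) \right)} \frac{1}{D}} = \frac{1}{\left(-616 + \left(16 \left(-3\right)\right)^{2} - 150 \cdot 16 \left(-3\right)\right) \frac{1}{70645}} = \frac{1}{\left(-616 + \left(-48\right)^{2} - -7200\right) \frac{1}{70645}} = \frac{1}{\left(-616 + 2304 + 7200\right) \frac{1}{70645}} = \frac{1}{8888 \cdot \frac{1}{70645}} = \frac{1}{\frac{8888}{70645}} = \frac{70645}{8888}$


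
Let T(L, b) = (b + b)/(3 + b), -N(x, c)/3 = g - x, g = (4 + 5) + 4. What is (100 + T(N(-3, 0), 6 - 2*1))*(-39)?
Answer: -27612/7 ≈ -3944.6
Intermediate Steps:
g = 13 (g = 9 + 4 = 13)
N(x, c) = -39 + 3*x (N(x, c) = -3*(13 - x) = -39 + 3*x)
T(L, b) = 2*b/(3 + b) (T(L, b) = (2*b)/(3 + b) = 2*b/(3 + b))
(100 + T(N(-3, 0), 6 - 2*1))*(-39) = (100 + 2*(6 - 2*1)/(3 + (6 - 2*1)))*(-39) = (100 + 2*(6 - 2)/(3 + (6 - 2)))*(-39) = (100 + 2*4/(3 + 4))*(-39) = (100 + 2*4/7)*(-39) = (100 + 2*4*(⅐))*(-39) = (100 + 8/7)*(-39) = (708/7)*(-39) = -27612/7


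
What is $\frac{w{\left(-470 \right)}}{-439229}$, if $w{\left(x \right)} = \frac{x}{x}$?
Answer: $- \frac{1}{439229} \approx -2.2767 \cdot 10^{-6}$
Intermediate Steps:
$w{\left(x \right)} = 1$
$\frac{w{\left(-470 \right)}}{-439229} = 1 \frac{1}{-439229} = 1 \left(- \frac{1}{439229}\right) = - \frac{1}{439229}$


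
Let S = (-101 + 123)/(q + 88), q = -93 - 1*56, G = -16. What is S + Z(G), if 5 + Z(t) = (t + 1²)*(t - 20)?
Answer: 32613/61 ≈ 534.64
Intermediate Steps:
q = -149 (q = -93 - 56 = -149)
Z(t) = -5 + (1 + t)*(-20 + t) (Z(t) = -5 + (t + 1²)*(t - 20) = -5 + (t + 1)*(-20 + t) = -5 + (1 + t)*(-20 + t))
S = -22/61 (S = (-101 + 123)/(-149 + 88) = 22/(-61) = 22*(-1/61) = -22/61 ≈ -0.36066)
S + Z(G) = -22/61 + (-25 + (-16)² - 19*(-16)) = -22/61 + (-25 + 256 + 304) = -22/61 + 535 = 32613/61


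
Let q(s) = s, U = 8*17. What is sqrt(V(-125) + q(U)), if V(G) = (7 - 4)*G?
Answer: I*sqrt(239) ≈ 15.46*I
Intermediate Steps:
V(G) = 3*G
U = 136
sqrt(V(-125) + q(U)) = sqrt(3*(-125) + 136) = sqrt(-375 + 136) = sqrt(-239) = I*sqrt(239)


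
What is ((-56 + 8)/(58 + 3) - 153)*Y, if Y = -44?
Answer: 412764/61 ≈ 6766.6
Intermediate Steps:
((-56 + 8)/(58 + 3) - 153)*Y = ((-56 + 8)/(58 + 3) - 153)*(-44) = (-48/61 - 153)*(-44) = -9381/61*(-44) = 412764/61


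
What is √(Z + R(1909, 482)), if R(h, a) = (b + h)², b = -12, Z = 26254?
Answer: √3624863 ≈ 1903.9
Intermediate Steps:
R(h, a) = (-12 + h)²
√(Z + R(1909, 482)) = √(26254 + (-12 + 1909)²) = √(26254 + 1897²) = √(26254 + 3598609) = √3624863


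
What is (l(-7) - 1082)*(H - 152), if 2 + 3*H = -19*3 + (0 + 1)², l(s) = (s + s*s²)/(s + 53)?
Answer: 12881354/69 ≈ 1.8669e+5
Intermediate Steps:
l(s) = (s + s³)/(53 + s)
H = -58/3 (H = -⅔ + (-19*3 + (0 + 1)²)/3 = -⅔ + (-57 + 1²)/3 = -⅔ + (-57 + 1)/3 = -⅔ + (⅓)*(-56) = -⅔ - 56/3 = -58/3 ≈ -19.333)
(l(-7) - 1082)*(H - 152) = ((-7 + (-7)³)/(53 - 7) - 1082)*(-58/3 - 152) = ((-7 - 343)/46 - 1082)*(-514/3) = ((1/46)*(-350) - 1082)*(-514/3) = (-175/23 - 1082)*(-514/3) = -25061/23*(-514/3) = 12881354/69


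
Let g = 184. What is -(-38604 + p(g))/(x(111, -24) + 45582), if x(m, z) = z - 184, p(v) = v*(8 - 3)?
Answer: 18842/22687 ≈ 0.83052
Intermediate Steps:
p(v) = 5*v (p(v) = v*5 = 5*v)
x(m, z) = -184 + z
-(-38604 + p(g))/(x(111, -24) + 45582) = -(-38604 + 5*184)/((-184 - 24) + 45582) = -(-38604 + 920)/(-208 + 45582) = -(-37684)/45374 = -1*(-18842/22687) = 18842/22687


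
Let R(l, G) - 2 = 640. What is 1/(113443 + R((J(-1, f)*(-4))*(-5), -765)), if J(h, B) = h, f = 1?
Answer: 1/114085 ≈ 8.7654e-6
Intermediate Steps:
R(l, G) = 642 (R(l, G) = 2 + 640 = 642)
1/(113443 + R((J(-1, f)*(-4))*(-5), -765)) = 1/(113443 + 642) = 1/114085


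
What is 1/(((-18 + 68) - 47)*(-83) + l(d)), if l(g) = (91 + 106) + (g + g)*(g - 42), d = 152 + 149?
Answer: 1/155866 ≈ 6.4158e-6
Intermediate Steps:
d = 301
l(g) = 197 + 2*g*(-42 + g) (l(g) = 197 + (2*g)*(-42 + g) = 197 + 2*g*(-42 + g))
1/(((-18 + 68) - 47)*(-83) + l(d)) = 1/(((-18 + 68) - 47)*(-83) + (197 - 84*301 + 2*301²)) = 1/((50 - 47)*(-83) + (197 - 25284 + 2*90601)) = 1/(3*(-83) + (197 - 25284 + 181202)) = 1/(-249 + 156115) = 1/155866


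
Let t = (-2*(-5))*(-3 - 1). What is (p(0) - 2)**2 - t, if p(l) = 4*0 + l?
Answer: 44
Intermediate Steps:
p(l) = l (p(l) = 0 + l = l)
t = -40 (t = 10*(-4) = -40)
(p(0) - 2)**2 - t = (0 - 2)**2 - 1*(-40) = (-2)**2 + 40 = 4 + 40 = 44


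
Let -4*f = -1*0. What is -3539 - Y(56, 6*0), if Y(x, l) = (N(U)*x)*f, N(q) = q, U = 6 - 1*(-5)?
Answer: -3539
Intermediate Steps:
U = 11 (U = 6 + 5 = 11)
f = 0 (f = -(-1)*0/4 = -¼*0 = 0)
Y(x, l) = 0 (Y(x, l) = (11*x)*0 = 0)
-3539 - Y(56, 6*0) = -3539 - 1*0 = -3539 + 0 = -3539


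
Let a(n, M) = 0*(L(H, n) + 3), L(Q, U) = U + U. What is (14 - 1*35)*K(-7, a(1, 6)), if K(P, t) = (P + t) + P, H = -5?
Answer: 294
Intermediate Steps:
L(Q, U) = 2*U
a(n, M) = 0 (a(n, M) = 0*(2*n + 3) = 0*(3 + 2*n) = 0)
K(P, t) = t + 2*P
(14 - 1*35)*K(-7, a(1, 6)) = (14 - 1*35)*(0 + 2*(-7)) = (14 - 35)*(0 - 14) = -21*(-14) = 294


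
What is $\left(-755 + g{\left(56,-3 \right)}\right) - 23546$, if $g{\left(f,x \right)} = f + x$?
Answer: $-24248$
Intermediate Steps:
$\left(-755 + g{\left(56,-3 \right)}\right) - 23546 = \left(-755 + \left(56 - 3\right)\right) - 23546 = \left(-755 + 53\right) - 23546 = -702 - 23546 = -24248$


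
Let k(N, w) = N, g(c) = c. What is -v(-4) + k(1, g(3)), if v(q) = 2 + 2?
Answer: -3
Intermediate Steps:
v(q) = 4
-v(-4) + k(1, g(3)) = -1*4 + 1 = -4 + 1 = -3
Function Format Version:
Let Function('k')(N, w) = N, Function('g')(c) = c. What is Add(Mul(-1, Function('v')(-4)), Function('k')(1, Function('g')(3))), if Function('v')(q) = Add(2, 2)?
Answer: -3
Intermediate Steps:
Function('v')(q) = 4
Add(Mul(-1, Function('v')(-4)), Function('k')(1, Function('g')(3))) = Add(Mul(-1, 4), 1) = Add(-4, 1) = -3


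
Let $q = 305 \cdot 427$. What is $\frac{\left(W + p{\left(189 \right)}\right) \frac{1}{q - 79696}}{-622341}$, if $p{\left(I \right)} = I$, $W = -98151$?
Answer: $\frac{32654}{10484163933} \approx 3.1146 \cdot 10^{-6}$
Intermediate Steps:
$q = 130235$
$\frac{\left(W + p{\left(189 \right)}\right) \frac{1}{q - 79696}}{-622341} = \frac{\left(-98151 + 189\right) \frac{1}{130235 - 79696}}{-622341} = - \frac{97962}{50539} \left(- \frac{1}{622341}\right) = \left(-97962\right) \frac{1}{50539} \left(- \frac{1}{622341}\right) = \left(- \frac{97962}{50539}\right) \left(- \frac{1}{622341}\right) = \frac{32654}{10484163933}$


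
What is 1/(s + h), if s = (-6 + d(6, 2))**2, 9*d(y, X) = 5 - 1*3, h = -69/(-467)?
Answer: 37827/1268357 ≈ 0.029824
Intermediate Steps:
h = 69/467 (h = -69*(-1/467) = 69/467 ≈ 0.14775)
d(y, X) = 2/9 (d(y, X) = (5 - 1*3)/9 = (5 - 3)/9 = (1/9)*2 = 2/9)
s = 2704/81 (s = (-6 + 2/9)**2 = (-52/9)**2 = 2704/81 ≈ 33.383)
1/(s + h) = 1/(2704/81 + 69/467) = 1/(1268357/37827) = 37827/1268357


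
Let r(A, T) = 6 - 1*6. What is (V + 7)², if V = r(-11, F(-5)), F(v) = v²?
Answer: 49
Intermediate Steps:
r(A, T) = 0 (r(A, T) = 6 - 6 = 0)
V = 0
(V + 7)² = (0 + 7)² = 7² = 49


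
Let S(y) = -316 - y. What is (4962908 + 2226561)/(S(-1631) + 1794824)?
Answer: 7189469/1796139 ≈ 4.0027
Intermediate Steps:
(4962908 + 2226561)/(S(-1631) + 1794824) = (4962908 + 2226561)/((-316 - 1*(-1631)) + 1794824) = 7189469/((-316 + 1631) + 1794824) = 7189469/(1315 + 1794824) = 7189469/1796139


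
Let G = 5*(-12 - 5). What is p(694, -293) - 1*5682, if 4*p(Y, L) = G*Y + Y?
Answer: -20256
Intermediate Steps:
G = -85 (G = 5*(-17) = -85)
p(Y, L) = -21*Y (p(Y, L) = (-85*Y + Y)/4 = (-84*Y)/4 = -21*Y)
p(694, -293) - 1*5682 = -21*694 - 1*5682 = -14574 - 5682 = -20256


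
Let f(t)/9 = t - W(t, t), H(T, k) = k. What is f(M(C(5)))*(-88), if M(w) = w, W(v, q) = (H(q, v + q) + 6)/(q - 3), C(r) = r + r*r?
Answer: -21824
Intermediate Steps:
C(r) = r + r**2
W(v, q) = (6 + q + v)/(-3 + q) (W(v, q) = ((v + q) + 6)/(q - 3) = ((q + v) + 6)/(-3 + q) = (6 + q + v)/(-3 + q))
f(t) = 9*t - 9*(6 + 2*t)/(-3 + t) (f(t) = 9*(t - (6 + t + t)/(-3 + t)) = 9*(t - (6 + 2*t)/(-3 + t)) = 9*t - 9*(6 + 2*t)/(-3 + t))
f(M(C(5)))*(-88) = (9*(-6 + (5*(1 + 5))**2 - 25*(1 + 5))/(-3 + 5*(1 + 5)))*(-88) = (9*(-6 + (5*6)**2 - 25*6)/(-3 + 5*6))*(-88) = (9*(-6 + 30**2 - 5*30)/(-3 + 30))*(-88) = (9*(-6 + 900 - 150)/27)*(-88) = (9*(1/27)*744)*(-88) = 248*(-88) = -21824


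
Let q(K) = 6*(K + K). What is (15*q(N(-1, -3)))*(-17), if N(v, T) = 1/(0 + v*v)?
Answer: -3060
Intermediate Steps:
N(v, T) = v⁻² (N(v, T) = 1/(0 + v²) = 1/(v²) = v⁻²)
q(K) = 12*K (q(K) = 6*(2*K) = 12*K)
(15*q(N(-1, -3)))*(-17) = (15*(12/(-1)²))*(-17) = (15*(12*1))*(-17) = (15*12)*(-17) = 180*(-17) = -3060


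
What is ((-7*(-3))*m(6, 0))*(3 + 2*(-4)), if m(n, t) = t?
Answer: 0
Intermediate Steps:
((-7*(-3))*m(6, 0))*(3 + 2*(-4)) = (-7*(-3)*0)*(3 + 2*(-4)) = (21*0)*(3 - 8) = 0*(-5) = 0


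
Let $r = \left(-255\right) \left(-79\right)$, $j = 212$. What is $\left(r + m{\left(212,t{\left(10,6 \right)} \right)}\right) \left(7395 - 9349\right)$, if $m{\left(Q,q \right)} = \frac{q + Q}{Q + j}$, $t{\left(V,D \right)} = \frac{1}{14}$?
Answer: $- \frac{116833264153}{2968} \approx -3.9364 \cdot 10^{7}$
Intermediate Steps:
$t{\left(V,D \right)} = \frac{1}{14}$
$m{\left(Q,q \right)} = \frac{Q + q}{212 + Q}$ ($m{\left(Q,q \right)} = \frac{q + Q}{Q + 212} = \frac{Q + q}{212 + Q}$)
$r = 20145$
$\left(r + m{\left(212,t{\left(10,6 \right)} \right)}\right) \left(7395 - 9349\right) = \left(20145 + \frac{212 + \frac{1}{14}}{212 + 212}\right) \left(7395 - 9349\right) = \left(20145 + \frac{1}{424} \cdot \frac{2969}{14}\right) \left(-1954\right) = \left(20145 + \frac{2969}{5936}\right) \left(-1954\right) = \frac{119583689}{5936} \left(-1954\right) = - \frac{116833264153}{2968}$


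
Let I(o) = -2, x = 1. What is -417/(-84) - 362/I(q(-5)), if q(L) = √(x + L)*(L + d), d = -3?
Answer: 5207/28 ≈ 185.96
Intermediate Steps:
q(L) = √(1 + L)*(-3 + L) (q(L) = √(1 + L)*(L - 3) = √(1 + L)*(-3 + L))
-417/(-84) - 362/I(q(-5)) = -417/(-84) - 362/(-2) = -417*(-1/84) - 362*(-½) = 139/28 + 181 = 5207/28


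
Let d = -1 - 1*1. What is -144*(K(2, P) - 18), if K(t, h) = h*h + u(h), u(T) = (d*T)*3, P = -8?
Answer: -13536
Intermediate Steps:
d = -2 (d = -1 - 1 = -2)
u(T) = -6*T (u(T) = -2*T*3 = -6*T)
K(t, h) = h**2 - 6*h (K(t, h) = h*h - 6*h = h**2 - 6*h)
-144*(K(2, P) - 18) = -144*(-8*(-6 - 8) - 18) = -144*(-8*(-14) - 18) = -144*(112 - 18) = -144*94 = -13536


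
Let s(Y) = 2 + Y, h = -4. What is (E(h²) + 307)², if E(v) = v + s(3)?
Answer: 107584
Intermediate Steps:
E(v) = 5 + v (E(v) = v + (2 + 3) = v + 5 = 5 + v)
(E(h²) + 307)² = ((5 + (-4)²) + 307)² = ((5 + 16) + 307)² = (21 + 307)² = 328² = 107584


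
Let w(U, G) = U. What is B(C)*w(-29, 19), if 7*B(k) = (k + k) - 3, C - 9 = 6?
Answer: -783/7 ≈ -111.86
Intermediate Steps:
C = 15 (C = 9 + 6 = 15)
B(k) = -3/7 + 2*k/7 (B(k) = ((k + k) - 3)/7 = (2*k - 3)/7 = (-3 + 2*k)/7 = -3/7 + 2*k/7)
B(C)*w(-29, 19) = (-3/7 + (2/7)*15)*(-29) = (-3/7 + 30/7)*(-29) = (27/7)*(-29) = -783/7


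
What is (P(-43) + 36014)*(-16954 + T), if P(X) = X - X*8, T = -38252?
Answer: -2004805890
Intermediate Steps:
P(X) = -7*X (P(X) = X - 8*X = -7*X)
(P(-43) + 36014)*(-16954 + T) = (-7*(-43) + 36014)*(-16954 - 38252) = (301 + 36014)*(-55206) = 36315*(-55206) = -2004805890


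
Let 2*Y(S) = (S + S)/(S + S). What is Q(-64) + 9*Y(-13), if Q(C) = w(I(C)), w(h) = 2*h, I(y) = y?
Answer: -247/2 ≈ -123.50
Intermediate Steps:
Q(C) = 2*C
Y(S) = ½ (Y(S) = ((S + S)/(S + S))/2 = ((2*S)/((2*S)))/2 = ((2*S)*(1/(2*S)))/2 = (½)*1 = ½)
Q(-64) + 9*Y(-13) = 2*(-64) + 9*(½) = -128 + 9/2 = -247/2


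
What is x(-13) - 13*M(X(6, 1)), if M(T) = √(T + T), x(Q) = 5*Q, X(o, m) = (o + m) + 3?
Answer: -65 - 26*√5 ≈ -123.14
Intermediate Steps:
X(o, m) = 3 + m + o (X(o, m) = (m + o) + 3 = 3 + m + o)
M(T) = √2*√T (M(T) = √(2*T) = √2*√T)
x(-13) - 13*M(X(6, 1)) = 5*(-13) - 13*√2*√(3 + 1 + 6) = -65 - 13*√2*√10 = -65 - 26*√5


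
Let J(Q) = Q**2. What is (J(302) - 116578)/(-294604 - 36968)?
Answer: 4229/55262 ≈ 0.076526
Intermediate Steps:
(J(302) - 116578)/(-294604 - 36968) = (302**2 - 116578)/(-294604 - 36968) = (91204 - 116578)/(-331572) = -25374*(-1/331572) = 4229/55262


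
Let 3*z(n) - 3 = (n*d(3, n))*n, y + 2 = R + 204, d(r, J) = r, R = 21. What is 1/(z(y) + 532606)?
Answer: 1/582336 ≈ 1.7172e-6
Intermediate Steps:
y = 223 (y = -2 + (21 + 204) = -2 + 225 = 223)
z(n) = 1 + n**2 (z(n) = 1 + ((n*3)*n)/3 = 1 + ((3*n)*n)/3 = 1 + (3*n**2)/3 = 1 + n**2)
1/(z(y) + 532606) = 1/((1 + 223**2) + 532606) = 1/((1 + 49729) + 532606) = 1/(49730 + 532606) = 1/582336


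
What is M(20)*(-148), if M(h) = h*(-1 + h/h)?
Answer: 0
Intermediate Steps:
M(h) = 0 (M(h) = h*(-1 + 1) = h*0 = 0)
M(20)*(-148) = 0*(-148) = 0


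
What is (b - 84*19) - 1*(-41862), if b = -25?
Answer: 40241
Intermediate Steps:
(b - 84*19) - 1*(-41862) = (-25 - 84*19) - 1*(-41862) = (-25 - 1596) + 41862 = -1621 + 41862 = 40241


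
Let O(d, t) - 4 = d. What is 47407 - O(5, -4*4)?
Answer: 47398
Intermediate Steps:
O(d, t) = 4 + d
47407 - O(5, -4*4) = 47407 - (4 + 5) = 47407 - 1*9 = 47407 - 9 = 47398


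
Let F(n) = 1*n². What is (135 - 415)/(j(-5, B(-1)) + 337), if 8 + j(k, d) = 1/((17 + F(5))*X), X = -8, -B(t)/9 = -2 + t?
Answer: -94080/110543 ≈ -0.85107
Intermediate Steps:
F(n) = n²
B(t) = 18 - 9*t (B(t) = -9*(-2 + t) = 18 - 9*t)
j(k, d) = -2689/336 (j(k, d) = -8 + 1/((17 + 5²)*(-8)) = -8 - ⅛/(17 + 25) = -8 - ⅛/42 = -8 + (1/42)*(-⅛) = -8 - 1/336 = -2689/336)
(135 - 415)/(j(-5, B(-1)) + 337) = (135 - 415)/(-2689/336 + 337) = -280/110543/336 = -280*336/110543 = -94080/110543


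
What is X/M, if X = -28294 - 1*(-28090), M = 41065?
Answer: -204/41065 ≈ -0.0049677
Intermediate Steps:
X = -204 (X = -28294 + 28090 = -204)
X/M = -204/41065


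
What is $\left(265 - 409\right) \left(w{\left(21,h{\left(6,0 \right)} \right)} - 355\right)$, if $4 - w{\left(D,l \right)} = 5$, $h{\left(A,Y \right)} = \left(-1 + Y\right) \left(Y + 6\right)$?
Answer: $51264$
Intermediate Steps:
$h{\left(A,Y \right)} = \left(-1 + Y\right) \left(6 + Y\right)$
$w{\left(D,l \right)} = -1$ ($w{\left(D,l \right)} = 4 - 5 = -1$)
$\left(265 - 409\right) \left(w{\left(21,h{\left(6,0 \right)} \right)} - 355\right) = \left(265 - 409\right) \left(-1 - 355\right) = \left(-144\right) \left(-356\right) = 51264$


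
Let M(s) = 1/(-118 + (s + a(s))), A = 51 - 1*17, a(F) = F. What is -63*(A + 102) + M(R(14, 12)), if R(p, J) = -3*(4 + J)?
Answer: -1833553/214 ≈ -8568.0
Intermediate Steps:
A = 34 (A = 51 - 17 = 34)
R(p, J) = -12 - 3*J
M(s) = 1/(-118 + 2*s) (M(s) = 1/(-118 + (s + s)) = 1/(-118 + 2*s))
-63*(A + 102) + M(R(14, 12)) = -63*(34 + 102) + 1/(2*(-59 + (-12 - 3*12))) = -63*136 + 1/(2*(-59 + (-12 - 36))) = -8568 + 1/(2*(-59 - 48)) = -8568 + (½)/(-107) = -8568 + (½)*(-1/107) = -8568 - 1/214 = -1833553/214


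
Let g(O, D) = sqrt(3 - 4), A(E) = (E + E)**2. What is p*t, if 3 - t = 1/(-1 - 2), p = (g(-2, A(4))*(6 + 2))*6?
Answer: 160*I ≈ 160.0*I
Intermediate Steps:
A(E) = 4*E**2 (A(E) = (2*E)**2 = 4*E**2)
g(O, D) = I (g(O, D) = sqrt(-1) = I)
p = 48*I (p = (I*(6 + 2))*6 = (I*8)*6 = (8*I)*6 = 48*I ≈ 48.0*I)
t = 10/3 (t = 3 - 1/(-1 - 2) = 3 - 1/(-3) = 3 - 1*(-1/3) = 3 + 1/3 = 10/3 ≈ 3.3333)
p*t = (48*I)*(10/3) = 160*I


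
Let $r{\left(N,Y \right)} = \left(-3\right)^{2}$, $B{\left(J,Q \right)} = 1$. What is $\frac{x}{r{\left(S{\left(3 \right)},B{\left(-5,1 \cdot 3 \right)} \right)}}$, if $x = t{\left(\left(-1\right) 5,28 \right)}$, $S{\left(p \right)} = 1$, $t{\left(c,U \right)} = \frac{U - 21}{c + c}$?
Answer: $- \frac{7}{90} \approx -0.077778$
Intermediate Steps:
$t{\left(c,U \right)} = \frac{-21 + U}{2 c}$
$x = - \frac{7}{10}$ ($x = \frac{-21 + 28}{2 \left(\left(-1\right) 5\right)} = \frac{1}{2} \frac{1}{-5} \cdot 7 = \frac{1}{2} \left(- \frac{1}{5}\right) 7 = - \frac{7}{10} \approx -0.7$)
$r{\left(N,Y \right)} = 9$
$\frac{x}{r{\left(S{\left(3 \right)},B{\left(-5,1 \cdot 3 \right)} \right)}} = - \frac{7}{10 \cdot 9} = \left(- \frac{7}{10}\right) \frac{1}{9} = - \frac{7}{90}$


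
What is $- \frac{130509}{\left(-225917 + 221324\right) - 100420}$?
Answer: $\frac{130509}{105013} \approx 1.2428$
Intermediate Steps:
$- \frac{130509}{\left(-225917 + 221324\right) - 100420} = - \frac{130509}{-4593 - 100420} = - \frac{130509}{-105013} = \left(-130509\right) \left(- \frac{1}{105013}\right) = \frac{130509}{105013}$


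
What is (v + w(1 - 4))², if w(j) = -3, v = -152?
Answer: 24025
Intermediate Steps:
(v + w(1 - 4))² = (-152 - 3)² = (-155)² = 24025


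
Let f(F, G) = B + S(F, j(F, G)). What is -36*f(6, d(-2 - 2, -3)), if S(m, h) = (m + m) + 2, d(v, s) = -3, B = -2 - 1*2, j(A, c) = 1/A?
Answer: -360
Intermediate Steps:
B = -4 (B = -2 - 2 = -4)
S(m, h) = 2 + 2*m (S(m, h) = 2*m + 2 = 2 + 2*m)
f(F, G) = -2 + 2*F (f(F, G) = -4 + (2 + 2*F) = -2 + 2*F)
-36*f(6, d(-2 - 2, -3)) = -36*(-2 + 2*6) = -36*(-2 + 12) = -36*10 = -360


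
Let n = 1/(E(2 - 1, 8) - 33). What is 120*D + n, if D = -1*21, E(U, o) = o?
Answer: -63001/25 ≈ -2520.0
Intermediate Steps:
n = -1/25 (n = 1/(8 - 33) = 1/(-25) = -1/25 ≈ -0.040000)
D = -21
120*D + n = 120*(-21) - 1/25 = -2520 - 1/25 = -63001/25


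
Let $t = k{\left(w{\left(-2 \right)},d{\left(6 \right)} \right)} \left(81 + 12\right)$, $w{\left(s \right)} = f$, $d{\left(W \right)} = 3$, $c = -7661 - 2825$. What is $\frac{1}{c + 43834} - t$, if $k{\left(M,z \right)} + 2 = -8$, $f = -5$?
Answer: $\frac{31013641}{33348} \approx 930.0$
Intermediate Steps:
$c = -10486$ ($c = -7661 - 2825 = -10486$)
$w{\left(s \right)} = -5$
$k{\left(M,z \right)} = -10$ ($k{\left(M,z \right)} = -2 - 8 = -10$)
$t = -930$ ($t = - 10 \left(81 + 12\right) = \left(-10\right) 93 = -930$)
$\frac{1}{c + 43834} - t = \frac{1}{-10486 + 43834} - -930 = \frac{1}{33348} + 930 = \frac{31013641}{33348}$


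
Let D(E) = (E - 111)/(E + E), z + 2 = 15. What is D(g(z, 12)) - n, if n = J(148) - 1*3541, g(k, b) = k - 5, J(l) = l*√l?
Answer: 56553/16 - 296*√37 ≈ 1734.1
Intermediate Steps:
z = 13 (z = -2 + 15 = 13)
J(l) = l^(3/2)
g(k, b) = -5 + k
D(E) = (-111 + E)/(2*E) (D(E) = (-111 + E)/((2*E)) = (-111 + E)*(1/(2*E)) = (-111 + E)/(2*E))
n = -3541 + 296*√37 (n = 148^(3/2) - 1*3541 = 296*√37 - 3541 = -3541 + 296*√37 ≈ -1740.5)
D(g(z, 12)) - n = (-111 + (-5 + 13))/(2*(-5 + 13)) - (-3541 + 296*√37) = (½)*(-111 + 8)/8 + (3541 - 296*√37) = (½)*(⅛)*(-103) + (3541 - 296*√37) = -103/16 + (3541 - 296*√37) = 56553/16 - 296*√37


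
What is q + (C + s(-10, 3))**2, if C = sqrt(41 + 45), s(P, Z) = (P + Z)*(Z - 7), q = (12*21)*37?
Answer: 10194 + 56*sqrt(86) ≈ 10713.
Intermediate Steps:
q = 9324 (q = 252*37 = 9324)
s(P, Z) = (-7 + Z)*(P + Z) (s(P, Z) = (P + Z)*(-7 + Z) = (-7 + Z)*(P + Z))
C = sqrt(86) ≈ 9.2736
q + (C + s(-10, 3))**2 = 9324 + (sqrt(86) + (3**2 - 7*(-10) - 7*3 - 10*3))**2 = 9324 + (sqrt(86) + (9 + 70 - 21 - 30))**2 = 9324 + (sqrt(86) + 28)**2 = 9324 + (28 + sqrt(86))**2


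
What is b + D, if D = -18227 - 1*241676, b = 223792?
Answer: -36111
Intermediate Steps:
D = -259903 (D = -18227 - 241676 = -259903)
b + D = 223792 - 259903 = -36111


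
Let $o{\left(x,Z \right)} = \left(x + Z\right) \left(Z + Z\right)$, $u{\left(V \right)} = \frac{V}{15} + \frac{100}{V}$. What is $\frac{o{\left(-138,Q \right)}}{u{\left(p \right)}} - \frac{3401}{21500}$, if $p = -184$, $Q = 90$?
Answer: $\frac{128144338561}{190038500} \approx 674.31$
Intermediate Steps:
$u{\left(V \right)} = \frac{100}{V} + \frac{V}{15}$ ($u{\left(V \right)} = V \frac{1}{15} + \frac{100}{V} = \frac{V}{15} + \frac{100}{V} = \frac{100}{V} + \frac{V}{15}$)
$o{\left(x,Z \right)} = 2 Z \left(Z + x\right)$ ($o{\left(x,Z \right)} = \left(Z + x\right) 2 Z = 2 Z \left(Z + x\right)$)
$\frac{o{\left(-138,Q \right)}}{u{\left(p \right)}} - \frac{3401}{21500} = \frac{2 \cdot 90 \left(90 - 138\right)}{\frac{100}{-184} + \frac{1}{15} \left(-184\right)} - \frac{3401}{21500} = \frac{2 \cdot 90 \left(-48\right)}{100 \left(- \frac{1}{184}\right) - \frac{184}{15}} - \frac{3401}{21500} = - \frac{8640}{- \frac{25}{46} - \frac{184}{15}} - \frac{3401}{21500} = - \frac{8640}{- \frac{8839}{690}} - \frac{3401}{21500} = \left(-8640\right) \left(- \frac{690}{8839}\right) - \frac{3401}{21500} = \frac{5961600}{8839} - \frac{3401}{21500} = \frac{128144338561}{190038500}$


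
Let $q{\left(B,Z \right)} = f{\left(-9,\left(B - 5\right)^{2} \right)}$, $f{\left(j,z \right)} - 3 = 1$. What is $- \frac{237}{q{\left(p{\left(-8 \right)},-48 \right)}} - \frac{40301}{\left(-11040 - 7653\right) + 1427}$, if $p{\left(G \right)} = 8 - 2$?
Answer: $- \frac{1965419}{34532} \approx -56.916$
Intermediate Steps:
$p{\left(G \right)} = 6$
$f{\left(j,z \right)} = 4$ ($f{\left(j,z \right)} = 3 + 1 = 4$)
$q{\left(B,Z \right)} = 4$
$- \frac{237}{q{\left(p{\left(-8 \right)},-48 \right)}} - \frac{40301}{\left(-11040 - 7653\right) + 1427} = - \frac{237}{4} - \frac{40301}{\left(-11040 - 7653\right) + 1427} = \left(-237\right) \frac{1}{4} - \frac{40301}{-18693 + 1427} = - \frac{237}{4} - \frac{40301}{-17266} = - \frac{237}{4} - - \frac{40301}{17266} = - \frac{237}{4} + \frac{40301}{17266} = - \frac{1965419}{34532}$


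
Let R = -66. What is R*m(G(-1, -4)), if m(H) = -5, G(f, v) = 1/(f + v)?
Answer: 330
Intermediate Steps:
R*m(G(-1, -4)) = -66*(-5) = 330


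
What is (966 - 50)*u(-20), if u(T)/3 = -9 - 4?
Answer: -35724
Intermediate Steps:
u(T) = -39 (u(T) = 3*(-9 - 4) = 3*(-13) = -39)
(966 - 50)*u(-20) = (966 - 50)*(-39) = 916*(-39) = -35724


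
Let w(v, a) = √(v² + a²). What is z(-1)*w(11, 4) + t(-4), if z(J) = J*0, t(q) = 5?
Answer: 5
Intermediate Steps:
w(v, a) = √(a² + v²)
z(J) = 0
z(-1)*w(11, 4) + t(-4) = 0*√(4² + 11²) + 5 = 0*√(16 + 121) + 5 = 0*√137 + 5 = 0 + 5 = 5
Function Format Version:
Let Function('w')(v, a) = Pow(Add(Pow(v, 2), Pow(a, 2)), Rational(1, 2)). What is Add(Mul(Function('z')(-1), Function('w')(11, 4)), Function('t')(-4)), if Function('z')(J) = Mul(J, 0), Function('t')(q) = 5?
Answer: 5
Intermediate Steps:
Function('w')(v, a) = Pow(Add(Pow(a, 2), Pow(v, 2)), Rational(1, 2))
Function('z')(J) = 0
Add(Mul(Function('z')(-1), Function('w')(11, 4)), Function('t')(-4)) = Add(Mul(0, Pow(Add(Pow(4, 2), Pow(11, 2)), Rational(1, 2))), 5) = Add(Mul(0, Pow(Add(16, 121), Rational(1, 2))), 5) = Add(Mul(0, Pow(137, Rational(1, 2))), 5) = Add(0, 5) = 5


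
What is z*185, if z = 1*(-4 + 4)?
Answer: 0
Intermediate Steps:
z = 0 (z = 1*0 = 0)
z*185 = 0*185 = 0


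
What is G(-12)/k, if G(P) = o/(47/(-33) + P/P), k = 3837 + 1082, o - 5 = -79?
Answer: 1221/34433 ≈ 0.035460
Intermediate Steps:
o = -74 (o = 5 - 79 = -74)
k = 4919
G(P) = 1221/7 (G(P) = -74/(47/(-33) + P/P) = -74/(47*(-1/33) + 1) = -74/(-47/33 + 1) = -74/(-14/33) = -74*(-33/14) = 1221/7)
G(-12)/k = (1221/7)/4919 = (1221/7)*(1/4919) = 1221/34433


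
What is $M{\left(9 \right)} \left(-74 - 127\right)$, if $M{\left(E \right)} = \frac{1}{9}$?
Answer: $- \frac{67}{3} \approx -22.333$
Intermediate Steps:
$M{\left(E \right)} = \frac{1}{9}$
$M{\left(9 \right)} \left(-74 - 127\right) = \frac{-74 - 127}{9} = \frac{1}{9} \left(-201\right) = - \frac{67}{3}$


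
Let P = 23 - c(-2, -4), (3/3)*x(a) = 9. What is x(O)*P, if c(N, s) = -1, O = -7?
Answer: 216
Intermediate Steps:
x(a) = 9
P = 24 (P = 23 - 1*(-1) = 23 + 1 = 24)
x(O)*P = 9*24 = 216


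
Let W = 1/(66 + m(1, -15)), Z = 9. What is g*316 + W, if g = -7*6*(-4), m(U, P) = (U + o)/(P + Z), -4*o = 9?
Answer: 84356856/1589 ≈ 53088.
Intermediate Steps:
o = -9/4 (o = -1/4*9 = -9/4 ≈ -2.2500)
m(U, P) = (-9/4 + U)/(9 + P) (m(U, P) = (U - 9/4)/(P + 9) = (-9/4 + U)/(9 + P))
W = 24/1589 (W = 1/(66 + (-9/4 + 1)/(9 - 15)) = 1/(66 - 5/4/(-6)) = 1/(66 - 1/6*(-5/4)) = 1/(66 + 5/24) = 1/(1589/24) = 24/1589 ≈ 0.015104)
g = 168 (g = -42*(-4) = 168)
g*316 + W = 168*316 + 24/1589 = 53088 + 24/1589 = 84356856/1589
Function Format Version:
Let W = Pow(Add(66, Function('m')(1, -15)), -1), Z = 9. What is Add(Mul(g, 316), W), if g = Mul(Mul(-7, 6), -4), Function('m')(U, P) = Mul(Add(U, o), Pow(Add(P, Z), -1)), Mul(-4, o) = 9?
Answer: Rational(84356856, 1589) ≈ 53088.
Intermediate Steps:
o = Rational(-9, 4) (o = Mul(Rational(-1, 4), 9) = Rational(-9, 4) ≈ -2.2500)
Function('m')(U, P) = Mul(Pow(Add(9, P), -1), Add(Rational(-9, 4), U)) (Function('m')(U, P) = Mul(Add(U, Rational(-9, 4)), Pow(Add(P, 9), -1)) = Mul(Add(Rational(-9, 4), U), Pow(Add(9, P), -1)) = Mul(Pow(Add(9, P), -1), Add(Rational(-9, 4), U)))
W = Rational(24, 1589) (W = Pow(Add(66, Mul(Pow(Add(9, -15), -1), Add(Rational(-9, 4), 1))), -1) = Pow(Add(66, Mul(Pow(-6, -1), Rational(-5, 4))), -1) = Pow(Add(66, Mul(Rational(-1, 6), Rational(-5, 4))), -1) = Pow(Add(66, Rational(5, 24)), -1) = Pow(Rational(1589, 24), -1) = Rational(24, 1589) ≈ 0.015104)
g = 168 (g = Mul(-42, -4) = 168)
Add(Mul(g, 316), W) = Add(Mul(168, 316), Rational(24, 1589)) = Add(53088, Rational(24, 1589)) = Rational(84356856, 1589)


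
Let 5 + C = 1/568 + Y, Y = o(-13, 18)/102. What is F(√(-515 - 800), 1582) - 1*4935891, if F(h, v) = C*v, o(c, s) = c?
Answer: -71608893715/14484 ≈ -4.9440e+6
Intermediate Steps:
Y = -13/102 ≈ -0.12745
C = -148481/28968 (C = -5 + (1/568 - 13/102) = -5 - 3641/28968 = -148481/28968 ≈ -5.1257)
F(h, v) = -148481*v/28968
F(√(-515 - 800), 1582) - 1*4935891 = -148481/28968*1582 - 1*4935891 = -117448471/14484 - 4935891 = -71608893715/14484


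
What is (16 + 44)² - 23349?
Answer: -19749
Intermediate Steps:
(16 + 44)² - 23349 = 60² - 23349 = 3600 - 23349 = -19749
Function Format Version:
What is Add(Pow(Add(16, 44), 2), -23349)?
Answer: -19749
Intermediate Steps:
Add(Pow(Add(16, 44), 2), -23349) = Add(Pow(60, 2), -23349) = Add(3600, -23349) = -19749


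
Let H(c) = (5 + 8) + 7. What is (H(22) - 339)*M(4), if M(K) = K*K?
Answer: -5104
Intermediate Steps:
H(c) = 20 (H(c) = 13 + 7 = 20)
M(K) = K²
(H(22) - 339)*M(4) = (20 - 339)*4² = -319*16 = -5104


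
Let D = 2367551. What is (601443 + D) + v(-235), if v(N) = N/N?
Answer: 2968995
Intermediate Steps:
v(N) = 1
(601443 + D) + v(-235) = (601443 + 2367551) + 1 = 2968994 + 1 = 2968995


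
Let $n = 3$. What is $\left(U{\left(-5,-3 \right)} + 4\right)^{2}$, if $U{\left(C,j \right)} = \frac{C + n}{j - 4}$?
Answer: $\frac{900}{49} \approx 18.367$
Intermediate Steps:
$U{\left(C,j \right)} = \frac{3 + C}{-4 + j}$ ($U{\left(C,j \right)} = \frac{C + 3}{j - 4} = \frac{3 + C}{-4 + j}$)
$\left(U{\left(-5,-3 \right)} + 4\right)^{2} = \left(\frac{3 - 5}{-4 - 3} + 4\right)^{2} = \left(\frac{1}{-7} \left(-2\right) + 4\right)^{2} = \left(\left(- \frac{1}{7}\right) \left(-2\right) + 4\right)^{2} = \left(\frac{2}{7} + 4\right)^{2} = \left(\frac{30}{7}\right)^{2} = \frac{900}{49}$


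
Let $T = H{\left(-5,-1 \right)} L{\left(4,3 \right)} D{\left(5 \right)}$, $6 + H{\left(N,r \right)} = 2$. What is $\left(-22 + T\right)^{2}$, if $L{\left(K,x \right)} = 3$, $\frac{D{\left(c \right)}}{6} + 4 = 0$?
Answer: $70756$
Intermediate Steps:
$H{\left(N,r \right)} = -4$ ($H{\left(N,r \right)} = -6 + 2 = -4$)
$D{\left(c \right)} = -24$ ($D{\left(c \right)} = -24 + 6 \cdot 0 = -24 + 0 = -24$)
$T = 288$ ($T = \left(-4\right) 3 \left(-24\right) = \left(-12\right) \left(-24\right) = 288$)
$\left(-22 + T\right)^{2} = \left(-22 + 288\right)^{2} = 266^{2} = 70756$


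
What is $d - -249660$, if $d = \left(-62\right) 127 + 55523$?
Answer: $297309$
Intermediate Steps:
$d = 47649$ ($d = -7874 + 55523 = 47649$)
$d - -249660 = 47649 - -249660 = 47649 + 249660 = 297309$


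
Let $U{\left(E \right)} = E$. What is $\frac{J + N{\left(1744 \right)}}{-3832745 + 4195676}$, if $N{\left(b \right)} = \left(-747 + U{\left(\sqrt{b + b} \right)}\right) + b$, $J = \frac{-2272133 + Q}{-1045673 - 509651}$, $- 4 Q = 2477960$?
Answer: $\frac{1553549651}{564475294644} + \frac{4 \sqrt{218}}{362931} \approx 0.0029149$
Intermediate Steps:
$Q = -619490$ ($Q = \left(- \frac{1}{4}\right) 2477960 = -619490$)
$J = \frac{2891623}{1555324}$ ($J = \frac{-2272133 - 619490}{-1045673 - 509651} = - \frac{2891623}{-1555324} = \left(-2891623\right) \left(- \frac{1}{1555324}\right) = \frac{2891623}{1555324} \approx 1.8592$)
$N{\left(b \right)} = -747 + b + \sqrt{2} \sqrt{b}$ ($N{\left(b \right)} = \left(-747 + \sqrt{b + b}\right) + b = \left(-747 + \sqrt{2 b}\right) + b = \left(-747 + \sqrt{2} \sqrt{b}\right) + b = -747 + b + \sqrt{2} \sqrt{b}$)
$\frac{J + N{\left(1744 \right)}}{-3832745 + 4195676} = \frac{\frac{2891623}{1555324} + \left(-747 + 1744 + \sqrt{2} \sqrt{1744}\right)}{-3832745 + 4195676} = \frac{\frac{2891623}{1555324} + \left(-747 + 1744 + \sqrt{2} \cdot 4 \sqrt{109}\right)}{362931} = \left(\frac{2891623}{1555324} + \left(-747 + 1744 + 4 \sqrt{218}\right)\right) \frac{1}{362931} = \left(\frac{2891623}{1555324} + \left(997 + 4 \sqrt{218}\right)\right) \frac{1}{362931} = \left(\frac{1553549651}{1555324} + 4 \sqrt{218}\right) \frac{1}{362931} = \frac{1553549651}{564475294644} + \frac{4 \sqrt{218}}{362931}$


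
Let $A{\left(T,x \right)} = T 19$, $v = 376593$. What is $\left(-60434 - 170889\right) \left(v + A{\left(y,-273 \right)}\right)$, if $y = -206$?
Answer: $-86209224317$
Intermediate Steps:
$A{\left(T,x \right)} = 19 T$
$\left(-60434 - 170889\right) \left(v + A{\left(y,-273 \right)}\right) = \left(-60434 - 170889\right) \left(376593 + 19 \left(-206\right)\right) = - 231323 \left(376593 - 3914\right) = \left(-231323\right) 372679 = -86209224317$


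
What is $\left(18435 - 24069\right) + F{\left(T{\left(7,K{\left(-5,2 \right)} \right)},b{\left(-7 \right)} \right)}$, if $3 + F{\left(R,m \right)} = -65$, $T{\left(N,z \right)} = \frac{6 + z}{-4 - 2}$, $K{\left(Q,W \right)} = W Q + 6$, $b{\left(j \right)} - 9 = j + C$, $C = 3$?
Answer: $-5702$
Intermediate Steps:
$b{\left(j \right)} = 12 + j$ ($b{\left(j \right)} = 9 + \left(j + 3\right) = 9 + \left(3 + j\right) = 12 + j$)
$K{\left(Q,W \right)} = 6 + Q W$ ($K{\left(Q,W \right)} = Q W + 6 = 6 + Q W$)
$T{\left(N,z \right)} = -1 - \frac{z}{6}$ ($T{\left(N,z \right)} = \frac{6 + z}{-6} = \left(6 + z\right) \left(- \frac{1}{6}\right) = -1 - \frac{z}{6}$)
$F{\left(R,m \right)} = -68$ ($F{\left(R,m \right)} = -3 - 65 = -68$)
$\left(18435 - 24069\right) + F{\left(T{\left(7,K{\left(-5,2 \right)} \right)},b{\left(-7 \right)} \right)} = \left(18435 - 24069\right) - 68 = -5634 - 68 = -5702$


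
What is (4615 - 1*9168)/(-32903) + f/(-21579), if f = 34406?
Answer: -1033811431/710013837 ≈ -1.4560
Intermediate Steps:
(4615 - 1*9168)/(-32903) + f/(-21579) = (4615 - 1*9168)/(-32903) + 34406/(-21579) = (4615 - 9168)*(-1/32903) + 34406*(-1/21579) = -4553*(-1/32903) - 34406/21579 = 4553/32903 - 34406/21579 = -1033811431/710013837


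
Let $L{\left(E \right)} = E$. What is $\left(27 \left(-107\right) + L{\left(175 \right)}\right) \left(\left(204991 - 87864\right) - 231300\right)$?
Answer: $309865522$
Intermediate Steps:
$\left(27 \left(-107\right) + L{\left(175 \right)}\right) \left(\left(204991 - 87864\right) - 231300\right) = \left(27 \left(-107\right) + 175\right) \left(\left(204991 - 87864\right) - 231300\right) = \left(-2889 + 175\right) \left(117127 - 231300\right) = \left(-2714\right) \left(-114173\right) = 309865522$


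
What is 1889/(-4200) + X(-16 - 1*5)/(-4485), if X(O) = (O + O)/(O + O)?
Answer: -565091/1255800 ≈ -0.44999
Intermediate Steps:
X(O) = 1 (X(O) = (2*O)/((2*O)) = (2*O)*(1/(2*O)) = 1)
1889/(-4200) + X(-16 - 1*5)/(-4485) = 1889/(-4200) + 1/(-4485) = 1889*(-1/4200) + 1*(-1/4485) = -1889/4200 - 1/4485 = -565091/1255800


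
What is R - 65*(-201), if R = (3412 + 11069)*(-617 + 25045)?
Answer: 353754933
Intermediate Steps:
R = 353741868 (R = 14481*24428 = 353741868)
R - 65*(-201) = 353741868 - 65*(-201) = 353741868 - 1*(-13065) = 353741868 + 13065 = 353754933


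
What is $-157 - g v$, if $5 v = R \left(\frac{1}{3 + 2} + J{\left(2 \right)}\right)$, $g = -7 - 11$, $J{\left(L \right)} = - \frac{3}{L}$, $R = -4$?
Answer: $- \frac{3457}{25} \approx -138.28$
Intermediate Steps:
$g = -18$
$v = \frac{26}{25}$ ($v = \frac{\left(-4\right) \left(\frac{1}{3 + 2} - \frac{3}{2}\right)}{5} = \frac{\left(-4\right) \left(\frac{1}{5} - \frac{3}{2}\right)}{5} = \frac{\left(-4\right) \left(- \frac{13}{10}\right)}{5} = \frac{1}{5} \cdot \frac{26}{5} = \frac{26}{25} \approx 1.04$)
$-157 - g v = -157 - \left(-18\right) \frac{26}{25} = -157 - - \frac{468}{25} = -157 + \frac{468}{25} = - \frac{3457}{25}$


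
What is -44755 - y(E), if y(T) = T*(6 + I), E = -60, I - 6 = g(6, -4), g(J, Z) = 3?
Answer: -43855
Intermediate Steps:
I = 9 (I = 6 + 3 = 9)
y(T) = 15*T (y(T) = T*(6 + 9) = T*15 = 15*T)
-44755 - y(E) = -44755 - 15*(-60) = -44755 - 1*(-900) = -44755 + 900 = -43855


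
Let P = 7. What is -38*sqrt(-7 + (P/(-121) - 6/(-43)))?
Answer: -76*I*sqrt(386957)/473 ≈ -99.95*I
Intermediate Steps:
-38*sqrt(-7 + (P/(-121) - 6/(-43))) = -38*sqrt(-7 + (7/(-121) - 6/(-43))) = -38*sqrt(-7 + (7*(-1/121) - 6*(-1/43))) = -38*sqrt(-7 + (-7/121 + 6/43)) = -38*sqrt(-7 + 425/5203) = -76*I*sqrt(386957)/473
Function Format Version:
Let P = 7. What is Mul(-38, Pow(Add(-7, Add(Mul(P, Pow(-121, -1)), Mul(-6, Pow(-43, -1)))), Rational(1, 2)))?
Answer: Mul(Rational(-76, 473), I, Pow(386957, Rational(1, 2))) ≈ Mul(-99.950, I)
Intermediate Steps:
Mul(-38, Pow(Add(-7, Add(Mul(P, Pow(-121, -1)), Mul(-6, Pow(-43, -1)))), Rational(1, 2))) = Mul(-38, Pow(Add(-7, Add(Mul(7, Pow(-121, -1)), Mul(-6, Pow(-43, -1)))), Rational(1, 2))) = Mul(-38, Pow(Add(-7, Add(Mul(7, Rational(-1, 121)), Mul(-6, Rational(-1, 43)))), Rational(1, 2))) = Mul(-38, Pow(Add(-7, Add(Rational(-7, 121), Rational(6, 43))), Rational(1, 2))) = Mul(-38, Pow(Add(-7, Rational(425, 5203)), Rational(1, 2))) = Mul(-38, Pow(Rational(-35996, 5203), Rational(1, 2))) = Mul(-38, Mul(Rational(2, 473), I, Pow(386957, Rational(1, 2)))) = Mul(Rational(-76, 473), I, Pow(386957, Rational(1, 2)))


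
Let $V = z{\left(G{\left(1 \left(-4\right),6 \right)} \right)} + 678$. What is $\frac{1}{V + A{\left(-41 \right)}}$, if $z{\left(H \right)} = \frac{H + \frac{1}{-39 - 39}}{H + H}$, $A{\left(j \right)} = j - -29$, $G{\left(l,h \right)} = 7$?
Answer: $\frac{1092}{727817} \approx 0.0015004$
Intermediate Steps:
$A{\left(j \right)} = 29 + j$ ($A{\left(j \right)} = j + 29 = 29 + j$)
$z{\left(H \right)} = \frac{- \frac{1}{78} + H}{2 H}$ ($z{\left(H \right)} = \frac{H + \frac{1}{-78}}{2 H} = \left(H - \frac{1}{78}\right) \frac{1}{2 H} = \left(- \frac{1}{78} + H\right) \frac{1}{2 H} = \frac{- \frac{1}{78} + H}{2 H}$)
$V = \frac{740921}{1092}$ ($V = \frac{-1 + 78 \cdot 7}{156 \cdot 7} + 678 = \frac{1}{156} \cdot \frac{1}{7} \left(-1 + 546\right) + 678 = \frac{1}{156} \cdot \frac{1}{7} \cdot 545 + 678 = \frac{545}{1092} + 678 = \frac{740921}{1092} \approx 678.5$)
$\frac{1}{V + A{\left(-41 \right)}} = \frac{1}{\frac{740921}{1092} + \left(29 - 41\right)} = \frac{1}{\frac{740921}{1092} - 12} = \frac{1}{\frac{727817}{1092}} = \frac{1092}{727817}$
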